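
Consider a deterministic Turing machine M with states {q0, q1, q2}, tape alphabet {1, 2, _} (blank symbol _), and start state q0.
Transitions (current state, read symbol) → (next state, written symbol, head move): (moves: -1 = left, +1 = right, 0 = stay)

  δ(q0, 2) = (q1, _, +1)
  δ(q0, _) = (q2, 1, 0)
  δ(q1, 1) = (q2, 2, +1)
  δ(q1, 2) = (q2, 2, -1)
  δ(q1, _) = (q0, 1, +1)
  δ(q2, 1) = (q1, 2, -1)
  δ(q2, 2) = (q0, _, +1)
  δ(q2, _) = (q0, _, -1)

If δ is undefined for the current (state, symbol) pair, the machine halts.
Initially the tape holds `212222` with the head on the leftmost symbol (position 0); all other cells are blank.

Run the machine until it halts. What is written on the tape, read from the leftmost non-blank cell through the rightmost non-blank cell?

state=q0 head=0 tape=__[2]12222   (q0,2)→(q1,_,+1)
state=q1 head=1 tape=___[1]2222   (q1,1)→(q2,2,+1)
state=q2 head=2 tape=___2[2]222   (q2,2)→(q0,_,+1)
state=q0 head=3 tape=___2_[2]22   (q0,2)→(q1,_,+1)
state=q1 head=4 tape=___2__[2]2   (q1,2)→(q2,2,-1)
state=q2 head=3 tape=___2_[_]22   (q2,_)→(q0,_,-1)
state=q0 head=2 tape=___2[_]_22   (q0,_)→(q2,1,0)
state=q2 head=2 tape=___2[1]_22   (q2,1)→(q1,2,-1)
state=q1 head=1 tape=___[2]2_22   (q1,2)→(q2,2,-1)
state=q2 head=0 tape=__[_]22_22   (q2,_)→(q0,_,-1)
state=q0 head=-1 tape=_[_]_22_22   (q0,_)→(q2,1,0)
state=q2 head=-1 tape=_[1]_22_22   (q2,1)→(q1,2,-1)
state=q1 head=-2 tape=[_]2_22_22   (q1,_)→(q0,1,+1)
state=q0 head=-1 tape=1[2]_22_22   (q0,2)→(q1,_,+1)
state=q1 head=0 tape=1_[_]22_22   (q1,_)→(q0,1,+1)
state=q0 head=1 tape=1_1[2]2_22   (q0,2)→(q1,_,+1)
state=q1 head=2 tape=1_1_[2]_22   (q1,2)→(q2,2,-1)
state=q2 head=1 tape=1_1[_]2_22   (q2,_)→(q0,_,-1)
state=q0 head=0 tape=1_[1]_2_22
The non-blank tape span at halt is 1_1_2_22.

1_1_2_22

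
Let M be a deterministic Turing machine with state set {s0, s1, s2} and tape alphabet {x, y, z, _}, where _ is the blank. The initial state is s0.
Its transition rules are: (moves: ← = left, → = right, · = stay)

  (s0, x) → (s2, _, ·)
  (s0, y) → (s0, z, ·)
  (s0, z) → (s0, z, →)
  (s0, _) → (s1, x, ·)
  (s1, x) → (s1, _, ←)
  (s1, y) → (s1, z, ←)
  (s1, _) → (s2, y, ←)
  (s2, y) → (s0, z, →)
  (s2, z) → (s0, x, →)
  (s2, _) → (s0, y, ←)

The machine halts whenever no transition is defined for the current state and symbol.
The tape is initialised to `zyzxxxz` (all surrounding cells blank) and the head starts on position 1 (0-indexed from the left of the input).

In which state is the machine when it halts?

s0 | z[y]zxxxz_   read y → write z, move ·, go to s0
s0 | z[z]zxxxz_   read z → write z, move →, go to s0
s0 | zz[z]xxxz_   read z → write z, move →, go to s0
s0 | zzz[x]xxz_   read x → write _, move ·, go to s2
s2 | zzz[_]xxz_   read _ → write y, move ←, go to s0
s0 | zz[z]yxxz_   read z → write z, move →, go to s0
s0 | zzz[y]xxz_   read y → write z, move ·, go to s0
s0 | zzz[z]xxz_   read z → write z, move →, go to s0
s0 | zzzz[x]xz_   read x → write _, move ·, go to s2
s2 | zzzz[_]xz_   read _ → write y, move ←, go to s0
s0 | zzz[z]yxz_   read z → write z, move →, go to s0
s0 | zzzz[y]xz_   read y → write z, move ·, go to s0
s0 | zzzz[z]xz_   read z → write z, move →, go to s0
s0 | zzzzz[x]z_   read x → write _, move ·, go to s2
s2 | zzzzz[_]z_   read _ → write y, move ←, go to s0
s0 | zzzz[z]yz_   read z → write z, move →, go to s0
s0 | zzzzz[y]z_   read y → write z, move ·, go to s0
s0 | zzzzz[z]z_   read z → write z, move →, go to s0
s0 | zzzzzz[z]_   read z → write z, move →, go to s0
s0 | zzzzzzz[_]   read _ → write x, move ·, go to s1
s1 | zzzzzzz[x]   read x → write _, move ←, go to s1
s1 | zzzzzz[z]_
No transition is defined for (s1, z); M halts in state s1.

s1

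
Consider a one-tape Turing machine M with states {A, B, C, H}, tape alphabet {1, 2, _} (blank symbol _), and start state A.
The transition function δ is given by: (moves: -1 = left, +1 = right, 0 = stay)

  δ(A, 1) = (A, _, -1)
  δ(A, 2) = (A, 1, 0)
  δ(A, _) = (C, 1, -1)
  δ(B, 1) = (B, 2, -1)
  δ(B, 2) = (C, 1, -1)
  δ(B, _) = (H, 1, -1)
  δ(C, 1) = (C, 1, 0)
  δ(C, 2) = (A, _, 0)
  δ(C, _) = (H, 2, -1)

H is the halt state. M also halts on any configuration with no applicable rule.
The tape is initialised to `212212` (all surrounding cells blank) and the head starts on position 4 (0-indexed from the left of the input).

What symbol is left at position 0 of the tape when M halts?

state=A head=4 tape=___2122[1]2   (A,1)→(A,_,-1)
state=A head=3 tape=___212[2]_2   (A,2)→(A,1,0)
state=A head=3 tape=___212[1]_2   (A,1)→(A,_,-1)
state=A head=2 tape=___21[2]__2   (A,2)→(A,1,0)
state=A head=2 tape=___21[1]__2   (A,1)→(A,_,-1)
state=A head=1 tape=___2[1]___2   (A,1)→(A,_,-1)
state=A head=0 tape=___[2]____2   (A,2)→(A,1,0)
state=A head=0 tape=___[1]____2   (A,1)→(A,_,-1)
state=A head=-1 tape=__[_]_____2   (A,_)→(C,1,-1)
state=C head=-2 tape=_[_]1_____2   (C,_)→(H,2,-1)
state=H head=-3 tape=[_]21_____2
Cell 0 holds _ when M halts.

_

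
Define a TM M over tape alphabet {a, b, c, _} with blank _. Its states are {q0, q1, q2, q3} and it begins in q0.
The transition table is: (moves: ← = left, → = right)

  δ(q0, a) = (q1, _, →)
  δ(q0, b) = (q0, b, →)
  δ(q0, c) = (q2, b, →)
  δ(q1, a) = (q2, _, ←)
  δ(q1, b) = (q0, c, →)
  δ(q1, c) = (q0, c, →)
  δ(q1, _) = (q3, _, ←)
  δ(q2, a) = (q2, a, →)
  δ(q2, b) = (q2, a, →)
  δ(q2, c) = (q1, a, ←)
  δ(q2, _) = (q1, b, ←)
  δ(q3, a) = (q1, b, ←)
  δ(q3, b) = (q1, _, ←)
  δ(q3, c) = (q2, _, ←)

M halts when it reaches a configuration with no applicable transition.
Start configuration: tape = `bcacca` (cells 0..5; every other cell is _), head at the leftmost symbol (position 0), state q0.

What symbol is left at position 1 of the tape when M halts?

state=q0 head=0 tape=___[b]cacca   (q0,b)→(q0,b,→)
state=q0 head=1 tape=___b[c]acca   (q0,c)→(q2,b,→)
state=q2 head=2 tape=___bb[a]cca   (q2,a)→(q2,a,→)
state=q2 head=3 tape=___bba[c]ca   (q2,c)→(q1,a,←)
state=q1 head=2 tape=___bb[a]aca   (q1,a)→(q2,_,←)
state=q2 head=1 tape=___b[b]_aca   (q2,b)→(q2,a,→)
state=q2 head=2 tape=___ba[_]aca   (q2,_)→(q1,b,←)
state=q1 head=1 tape=___b[a]baca   (q1,a)→(q2,_,←)
state=q2 head=0 tape=___[b]_baca   (q2,b)→(q2,a,→)
state=q2 head=1 tape=___a[_]baca   (q2,_)→(q1,b,←)
state=q1 head=0 tape=___[a]bbaca   (q1,a)→(q2,_,←)
state=q2 head=-1 tape=__[_]_bbaca   (q2,_)→(q1,b,←)
state=q1 head=-2 tape=_[_]b_bbaca   (q1,_)→(q3,_,←)
state=q3 head=-3 tape=[_]_b_bbaca
Cell 1 holds b when M halts.

b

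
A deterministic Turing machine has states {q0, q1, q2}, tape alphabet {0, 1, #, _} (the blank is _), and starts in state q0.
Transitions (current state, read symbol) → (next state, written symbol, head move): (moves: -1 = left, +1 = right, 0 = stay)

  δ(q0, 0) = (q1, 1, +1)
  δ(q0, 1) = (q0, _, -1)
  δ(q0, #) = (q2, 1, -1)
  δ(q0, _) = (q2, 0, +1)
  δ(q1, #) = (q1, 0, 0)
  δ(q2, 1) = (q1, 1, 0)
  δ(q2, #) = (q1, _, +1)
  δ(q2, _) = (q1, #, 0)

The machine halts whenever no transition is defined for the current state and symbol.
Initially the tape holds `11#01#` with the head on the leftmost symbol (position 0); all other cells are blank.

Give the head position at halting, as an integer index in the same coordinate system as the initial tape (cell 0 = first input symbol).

0

q0 | _[1]1#01#   read 1 → write _, move -1, go to q0
q0 | [_]_1#01#   read _ → write 0, move +1, go to q2
q2 | 0[_]1#01#   read _ → write #, move 0, go to q1
q1 | 0[#]1#01#   read # → write 0, move 0, go to q1
q1 | 0[0]1#01#
At halt the head is at cell 0.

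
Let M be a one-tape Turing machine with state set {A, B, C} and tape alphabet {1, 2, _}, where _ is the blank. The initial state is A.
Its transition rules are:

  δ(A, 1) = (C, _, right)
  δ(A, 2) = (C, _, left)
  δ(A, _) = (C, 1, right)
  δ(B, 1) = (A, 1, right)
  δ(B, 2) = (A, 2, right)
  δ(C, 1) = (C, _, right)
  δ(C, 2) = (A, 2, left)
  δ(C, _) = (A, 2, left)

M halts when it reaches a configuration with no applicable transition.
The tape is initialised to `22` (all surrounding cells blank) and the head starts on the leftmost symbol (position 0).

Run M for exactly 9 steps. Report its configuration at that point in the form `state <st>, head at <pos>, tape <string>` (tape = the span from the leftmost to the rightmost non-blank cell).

state C, head at -1, tape 2_2

state=A head=0 tape=__[2]2   (A,2)→(C,_,left)
state=C head=-1 tape=_[_]_2   (C,_)→(A,2,left)
state=A head=-2 tape=[_]2_2   (A,_)→(C,1,right)
state=C head=-1 tape=1[2]_2   (C,2)→(A,2,left)
state=A head=-2 tape=[1]2_2   (A,1)→(C,_,right)
state=C head=-1 tape=_[2]_2   (C,2)→(A,2,left)
state=A head=-2 tape=[_]2_2   (A,_)→(C,1,right)
state=C head=-1 tape=1[2]_2   (C,2)→(A,2,left)
state=A head=-2 tape=[1]2_2   (A,1)→(C,_,right)
state=C head=-1 tape=_[2]_2
After 9 steps: state C, head at -1, tape 2_2.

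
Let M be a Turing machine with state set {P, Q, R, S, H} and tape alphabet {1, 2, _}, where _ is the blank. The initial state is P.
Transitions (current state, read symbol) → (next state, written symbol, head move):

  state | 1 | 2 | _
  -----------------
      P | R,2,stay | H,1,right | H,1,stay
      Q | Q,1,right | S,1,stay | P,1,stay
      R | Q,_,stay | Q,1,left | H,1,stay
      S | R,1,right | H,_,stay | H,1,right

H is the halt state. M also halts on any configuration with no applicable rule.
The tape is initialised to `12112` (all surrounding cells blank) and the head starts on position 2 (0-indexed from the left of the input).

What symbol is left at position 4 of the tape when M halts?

state=P head=2 tape=12[1]12_   (P,1)→(R,2,stay)
state=R head=2 tape=12[2]12_   (R,2)→(Q,1,left)
state=Q head=1 tape=1[2]112_   (Q,2)→(S,1,stay)
state=S head=1 tape=1[1]112_   (S,1)→(R,1,right)
state=R head=2 tape=11[1]12_   (R,1)→(Q,_,stay)
state=Q head=2 tape=11[_]12_   (Q,_)→(P,1,stay)
state=P head=2 tape=11[1]12_   (P,1)→(R,2,stay)
state=R head=2 tape=11[2]12_   (R,2)→(Q,1,left)
state=Q head=1 tape=1[1]112_   (Q,1)→(Q,1,right)
state=Q head=2 tape=11[1]12_   (Q,1)→(Q,1,right)
state=Q head=3 tape=111[1]2_   (Q,1)→(Q,1,right)
state=Q head=4 tape=1111[2]_   (Q,2)→(S,1,stay)
state=S head=4 tape=1111[1]_   (S,1)→(R,1,right)
state=R head=5 tape=11111[_]   (R,_)→(H,1,stay)
state=H head=5 tape=11111[1]
Cell 4 holds 1 when M halts.

1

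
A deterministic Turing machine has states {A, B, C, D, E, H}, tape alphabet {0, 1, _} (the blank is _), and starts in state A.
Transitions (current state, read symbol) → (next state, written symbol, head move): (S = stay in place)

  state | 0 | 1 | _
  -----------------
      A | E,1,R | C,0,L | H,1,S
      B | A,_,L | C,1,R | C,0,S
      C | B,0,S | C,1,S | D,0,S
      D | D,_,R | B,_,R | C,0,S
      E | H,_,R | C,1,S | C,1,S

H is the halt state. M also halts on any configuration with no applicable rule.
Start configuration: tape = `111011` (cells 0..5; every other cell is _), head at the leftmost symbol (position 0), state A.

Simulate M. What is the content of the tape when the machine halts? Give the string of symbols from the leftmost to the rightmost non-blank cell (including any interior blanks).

state=A head=0 tape=_[1]11011   (A,1)→(C,0,L)
state=C head=-1 tape=[_]011011   (C,_)→(D,0,S)
state=D head=-1 tape=[0]011011   (D,0)→(D,_,R)
state=D head=0 tape=_[0]11011   (D,0)→(D,_,R)
state=D head=1 tape=__[1]1011   (D,1)→(B,_,R)
state=B head=2 tape=___[1]011   (B,1)→(C,1,R)
state=C head=3 tape=___1[0]11   (C,0)→(B,0,S)
state=B head=3 tape=___1[0]11   (B,0)→(A,_,L)
state=A head=2 tape=___[1]_11   (A,1)→(C,0,L)
state=C head=1 tape=__[_]0_11   (C,_)→(D,0,S)
state=D head=1 tape=__[0]0_11   (D,0)→(D,_,R)
state=D head=2 tape=___[0]_11   (D,0)→(D,_,R)
state=D head=3 tape=____[_]11   (D,_)→(C,0,S)
state=C head=3 tape=____[0]11   (C,0)→(B,0,S)
state=B head=3 tape=____[0]11   (B,0)→(A,_,L)
state=A head=2 tape=___[_]_11   (A,_)→(H,1,S)
state=H head=2 tape=___[1]_11
The non-blank tape span at halt is 1_11.

1_11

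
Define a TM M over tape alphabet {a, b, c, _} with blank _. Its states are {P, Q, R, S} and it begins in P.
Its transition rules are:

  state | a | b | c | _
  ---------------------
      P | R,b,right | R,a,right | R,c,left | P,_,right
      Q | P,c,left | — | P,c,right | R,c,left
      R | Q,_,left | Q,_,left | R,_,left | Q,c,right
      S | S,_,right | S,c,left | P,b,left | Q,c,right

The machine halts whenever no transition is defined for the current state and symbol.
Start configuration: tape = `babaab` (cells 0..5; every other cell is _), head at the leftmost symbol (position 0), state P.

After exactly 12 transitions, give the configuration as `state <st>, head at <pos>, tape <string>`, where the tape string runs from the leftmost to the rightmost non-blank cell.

P | _[b]abaab   read b → write a, move right, go to R
R | _a[a]baab   read a → write _, move left, go to Q
Q | _[a]_baab   read a → write c, move left, go to P
P | [_]c_baab   read _ → write _, move right, go to P
P | _[c]_baab   read c → write c, move left, go to R
R | [_]c_baab   read _ → write c, move right, go to Q
Q | c[c]_baab   read c → write c, move right, go to P
P | cc[_]baab   read _ → write _, move right, go to P
P | cc_[b]aab   read b → write a, move right, go to R
R | cc_a[a]ab   read a → write _, move left, go to Q
Q | cc_[a]_ab   read a → write c, move left, go to P
P | cc[_]c_ab   read _ → write _, move right, go to P
P | cc_[c]_ab
After 12 steps: state P, head at 2, tape cc_c_ab.

state P, head at 2, tape cc_c_ab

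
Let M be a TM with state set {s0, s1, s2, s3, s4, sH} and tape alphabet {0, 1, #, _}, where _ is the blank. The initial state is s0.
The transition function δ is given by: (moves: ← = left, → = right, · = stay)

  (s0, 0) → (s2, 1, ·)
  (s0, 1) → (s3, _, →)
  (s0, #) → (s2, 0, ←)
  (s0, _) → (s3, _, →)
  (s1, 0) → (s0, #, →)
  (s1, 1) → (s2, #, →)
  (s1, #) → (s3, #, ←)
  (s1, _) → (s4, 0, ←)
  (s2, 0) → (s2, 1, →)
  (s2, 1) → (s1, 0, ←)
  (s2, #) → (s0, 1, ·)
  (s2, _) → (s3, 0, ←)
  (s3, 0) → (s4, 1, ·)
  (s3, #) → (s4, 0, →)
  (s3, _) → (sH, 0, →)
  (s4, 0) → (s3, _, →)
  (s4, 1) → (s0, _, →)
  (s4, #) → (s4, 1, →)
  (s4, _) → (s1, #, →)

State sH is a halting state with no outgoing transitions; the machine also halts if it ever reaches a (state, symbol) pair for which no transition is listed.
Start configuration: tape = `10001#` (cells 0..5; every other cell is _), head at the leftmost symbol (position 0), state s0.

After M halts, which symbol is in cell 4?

_

state=s0 head=0 tape=[1]0001#____   (s0,1)→(s3,_,→)
state=s3 head=1 tape=_[0]001#____   (s3,0)→(s4,1,·)
state=s4 head=1 tape=_[1]001#____   (s4,1)→(s0,_,→)
state=s0 head=2 tape=__[0]01#____   (s0,0)→(s2,1,·)
state=s2 head=2 tape=__[1]01#____   (s2,1)→(s1,0,←)
state=s1 head=1 tape=_[_]001#____   (s1,_)→(s4,0,←)
state=s4 head=0 tape=[_]0001#____   (s4,_)→(s1,#,→)
state=s1 head=1 tape=#[0]001#____   (s1,0)→(s0,#,→)
state=s0 head=2 tape=##[0]01#____   (s0,0)→(s2,1,·)
state=s2 head=2 tape=##[1]01#____   (s2,1)→(s1,0,←)
state=s1 head=1 tape=#[#]001#____   (s1,#)→(s3,#,←)
state=s3 head=0 tape=[#]#001#____   (s3,#)→(s4,0,→)
state=s4 head=1 tape=0[#]001#____   (s4,#)→(s4,1,→)
state=s4 head=2 tape=01[0]01#____   (s4,0)→(s3,_,→)
state=s3 head=3 tape=01_[0]1#____   (s3,0)→(s4,1,·)
state=s4 head=3 tape=01_[1]1#____   (s4,1)→(s0,_,→)
state=s0 head=4 tape=01__[1]#____   (s0,1)→(s3,_,→)
state=s3 head=5 tape=01___[#]____   (s3,#)→(s4,0,→)
state=s4 head=6 tape=01___0[_]___   (s4,_)→(s1,#,→)
state=s1 head=7 tape=01___0#[_]__   (s1,_)→(s4,0,←)
state=s4 head=6 tape=01___0[#]0__   (s4,#)→(s4,1,→)
state=s4 head=7 tape=01___01[0]__   (s4,0)→(s3,_,→)
state=s3 head=8 tape=01___01_[_]_   (s3,_)→(sH,0,→)
state=sH head=9 tape=01___01_0[_]
Cell 4 holds _ when M halts.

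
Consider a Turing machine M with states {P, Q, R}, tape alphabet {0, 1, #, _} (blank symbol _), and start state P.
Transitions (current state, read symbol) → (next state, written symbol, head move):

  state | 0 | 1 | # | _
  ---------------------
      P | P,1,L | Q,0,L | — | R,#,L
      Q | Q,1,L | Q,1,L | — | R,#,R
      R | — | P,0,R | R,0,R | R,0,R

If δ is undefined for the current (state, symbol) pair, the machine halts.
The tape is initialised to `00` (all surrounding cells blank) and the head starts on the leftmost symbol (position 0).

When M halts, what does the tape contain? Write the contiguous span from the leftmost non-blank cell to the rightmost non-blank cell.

#101011

P | _____[0]0   read 0 → write 1, move L, go to P
P | ____[_]10   read _ → write #, move L, go to R
R | ___[_]#10   read _ → write 0, move R, go to R
R | ___0[#]10   read # → write 0, move R, go to R
R | ___00[1]0   read 1 → write 0, move R, go to P
P | ___000[0]   read 0 → write 1, move L, go to P
P | ___00[0]1   read 0 → write 1, move L, go to P
P | ___0[0]11   read 0 → write 1, move L, go to P
P | ___[0]111   read 0 → write 1, move L, go to P
P | __[_]1111   read _ → write #, move L, go to R
R | _[_]#1111   read _ → write 0, move R, go to R
R | _0[#]1111   read # → write 0, move R, go to R
R | _00[1]111   read 1 → write 0, move R, go to P
P | _000[1]11   read 1 → write 0, move L, go to Q
Q | _00[0]011   read 0 → write 1, move L, go to Q
Q | _0[0]1011   read 0 → write 1, move L, go to Q
Q | _[0]11011   read 0 → write 1, move L, go to Q
Q | [_]111011   read _ → write #, move R, go to R
R | #[1]11011   read 1 → write 0, move R, go to P
P | #0[1]1011   read 1 → write 0, move L, go to Q
Q | #[0]01011   read 0 → write 1, move L, go to Q
Q | [#]101011
The non-blank tape span at halt is #101011.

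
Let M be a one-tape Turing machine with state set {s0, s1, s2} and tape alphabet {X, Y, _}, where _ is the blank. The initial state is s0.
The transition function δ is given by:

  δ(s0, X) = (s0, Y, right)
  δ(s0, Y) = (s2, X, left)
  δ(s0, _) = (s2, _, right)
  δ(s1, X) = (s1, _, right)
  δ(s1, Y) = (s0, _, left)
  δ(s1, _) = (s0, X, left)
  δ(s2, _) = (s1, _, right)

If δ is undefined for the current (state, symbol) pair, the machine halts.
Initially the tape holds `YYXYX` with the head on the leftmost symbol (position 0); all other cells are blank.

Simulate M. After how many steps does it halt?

13

state=s0 head=0 tape=_[Y]YXYX_   (s0,Y)→(s2,X,left)
state=s2 head=-1 tape=[_]XYXYX_   (s2,_)→(s1,_,right)
state=s1 head=0 tape=_[X]YXYX_   (s1,X)→(s1,_,right)
state=s1 head=1 tape=__[Y]XYX_   (s1,Y)→(s0,_,left)
state=s0 head=0 tape=_[_]_XYX_   (s0,_)→(s2,_,right)
state=s2 head=1 tape=__[_]XYX_   (s2,_)→(s1,_,right)
state=s1 head=2 tape=___[X]YX_   (s1,X)→(s1,_,right)
state=s1 head=3 tape=____[Y]X_   (s1,Y)→(s0,_,left)
state=s0 head=2 tape=___[_]_X_   (s0,_)→(s2,_,right)
state=s2 head=3 tape=____[_]X_   (s2,_)→(s1,_,right)
state=s1 head=4 tape=_____[X]_   (s1,X)→(s1,_,right)
state=s1 head=5 tape=______[_]   (s1,_)→(s0,X,left)
state=s0 head=4 tape=_____[_]X   (s0,_)→(s2,_,right)
state=s2 head=5 tape=______[X]
M halts after 13 transitions.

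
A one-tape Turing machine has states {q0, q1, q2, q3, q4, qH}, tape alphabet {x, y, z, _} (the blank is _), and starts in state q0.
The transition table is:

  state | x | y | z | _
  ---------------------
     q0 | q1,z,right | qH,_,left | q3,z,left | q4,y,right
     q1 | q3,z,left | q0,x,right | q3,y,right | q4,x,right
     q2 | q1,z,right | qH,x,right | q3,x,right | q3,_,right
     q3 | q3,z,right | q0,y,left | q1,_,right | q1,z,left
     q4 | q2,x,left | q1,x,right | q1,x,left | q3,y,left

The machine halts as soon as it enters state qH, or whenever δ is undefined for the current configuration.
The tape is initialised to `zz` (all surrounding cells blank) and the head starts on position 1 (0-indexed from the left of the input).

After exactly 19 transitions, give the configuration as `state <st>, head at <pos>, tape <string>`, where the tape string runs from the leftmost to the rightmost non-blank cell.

q0 | z[z]___   read z → write z, move left, go to q3
q3 | [z]z___   read z → write _, move right, go to q1
q1 | _[z]___   read z → write y, move right, go to q3
q3 | _y[_]__   read _ → write z, move left, go to q1
q1 | _[y]z__   read y → write x, move right, go to q0
q0 | _x[z]__   read z → write z, move left, go to q3
q3 | _[x]z__   read x → write z, move right, go to q3
q3 | _z[z]__   read z → write _, move right, go to q1
q1 | _z_[_]_   read _ → write x, move right, go to q4
q4 | _z_x[_]   read _ → write y, move left, go to q3
q3 | _z_[x]y   read x → write z, move right, go to q3
q3 | _z_z[y]   read y → write y, move left, go to q0
q0 | _z_[z]y   read z → write z, move left, go to q3
q3 | _z[_]zy   read _ → write z, move left, go to q1
q1 | _[z]zzy   read z → write y, move right, go to q3
q3 | _y[z]zy   read z → write _, move right, go to q1
q1 | _y_[z]y   read z → write y, move right, go to q3
q3 | _y_y[y]   read y → write y, move left, go to q0
q0 | _y_[y]y   read y → write _, move left, go to qH
qH | _y[_]_y
After 19 steps: state qH, head at 2, tape y__y.

state qH, head at 2, tape y__y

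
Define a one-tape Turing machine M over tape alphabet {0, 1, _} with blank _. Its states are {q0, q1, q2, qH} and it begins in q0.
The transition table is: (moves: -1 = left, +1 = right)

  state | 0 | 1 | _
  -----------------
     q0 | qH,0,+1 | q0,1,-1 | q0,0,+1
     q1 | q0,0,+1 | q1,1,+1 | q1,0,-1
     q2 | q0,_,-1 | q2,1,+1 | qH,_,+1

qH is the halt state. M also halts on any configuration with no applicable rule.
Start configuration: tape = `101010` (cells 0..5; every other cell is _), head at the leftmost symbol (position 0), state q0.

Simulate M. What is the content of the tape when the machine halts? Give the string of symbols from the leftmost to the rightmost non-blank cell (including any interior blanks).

q0 | _[1]01010   read 1 → write 1, move -1, go to q0
q0 | [_]101010   read _ → write 0, move +1, go to q0
q0 | 0[1]01010   read 1 → write 1, move -1, go to q0
q0 | [0]101010   read 0 → write 0, move +1, go to qH
qH | 0[1]01010
The non-blank tape span at halt is 0101010.

0101010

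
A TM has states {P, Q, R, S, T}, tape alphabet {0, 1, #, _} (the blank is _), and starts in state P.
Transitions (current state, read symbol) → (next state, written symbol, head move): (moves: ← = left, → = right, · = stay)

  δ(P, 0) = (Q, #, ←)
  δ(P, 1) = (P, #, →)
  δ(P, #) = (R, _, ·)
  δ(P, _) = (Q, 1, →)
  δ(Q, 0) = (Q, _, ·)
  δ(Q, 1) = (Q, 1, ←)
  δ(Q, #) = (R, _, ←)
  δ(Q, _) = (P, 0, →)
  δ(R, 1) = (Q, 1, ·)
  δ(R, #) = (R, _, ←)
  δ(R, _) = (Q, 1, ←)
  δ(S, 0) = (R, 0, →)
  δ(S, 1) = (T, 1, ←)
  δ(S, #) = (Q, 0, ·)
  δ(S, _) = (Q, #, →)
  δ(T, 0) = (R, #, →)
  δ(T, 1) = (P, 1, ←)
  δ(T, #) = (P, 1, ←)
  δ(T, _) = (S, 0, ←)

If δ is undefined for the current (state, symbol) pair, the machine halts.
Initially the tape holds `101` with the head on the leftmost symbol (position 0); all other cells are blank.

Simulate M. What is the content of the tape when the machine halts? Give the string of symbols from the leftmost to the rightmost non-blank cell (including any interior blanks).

state=P head=0 tape=__[1]01   (P,1)→(P,#,→)
state=P head=1 tape=__#[0]1   (P,0)→(Q,#,←)
state=Q head=0 tape=__[#]#1   (Q,#)→(R,_,←)
state=R head=-1 tape=_[_]_#1   (R,_)→(Q,1,←)
state=Q head=-2 tape=[_]1_#1   (Q,_)→(P,0,→)
state=P head=-1 tape=0[1]_#1   (P,1)→(P,#,→)
state=P head=0 tape=0#[_]#1   (P,_)→(Q,1,→)
state=Q head=1 tape=0#1[#]1   (Q,#)→(R,_,←)
state=R head=0 tape=0#[1]_1   (R,1)→(Q,1,·)
state=Q head=0 tape=0#[1]_1   (Q,1)→(Q,1,←)
state=Q head=-1 tape=0[#]1_1   (Q,#)→(R,_,←)
state=R head=-2 tape=[0]_1_1
The non-blank tape span at halt is 0_1_1.

0_1_1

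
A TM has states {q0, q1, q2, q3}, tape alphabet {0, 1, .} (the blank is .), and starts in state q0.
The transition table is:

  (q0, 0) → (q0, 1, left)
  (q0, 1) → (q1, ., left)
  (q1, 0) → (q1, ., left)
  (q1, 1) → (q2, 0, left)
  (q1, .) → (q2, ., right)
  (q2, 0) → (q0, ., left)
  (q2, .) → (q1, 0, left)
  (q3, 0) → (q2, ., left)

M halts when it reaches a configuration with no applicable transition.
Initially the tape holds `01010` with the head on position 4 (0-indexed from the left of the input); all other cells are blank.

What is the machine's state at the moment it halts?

q0 | .0101[0]   read 0 → write 1, move left, go to q0
q0 | .010[1]1   read 1 → write ., move left, go to q1
q1 | .01[0].1   read 0 → write ., move left, go to q1
q1 | .0[1]..1   read 1 → write 0, move left, go to q2
q2 | .[0]0..1   read 0 → write ., move left, go to q0
q0 | [.].0..1
No transition is defined for (q0, .); M halts in state q0.

q0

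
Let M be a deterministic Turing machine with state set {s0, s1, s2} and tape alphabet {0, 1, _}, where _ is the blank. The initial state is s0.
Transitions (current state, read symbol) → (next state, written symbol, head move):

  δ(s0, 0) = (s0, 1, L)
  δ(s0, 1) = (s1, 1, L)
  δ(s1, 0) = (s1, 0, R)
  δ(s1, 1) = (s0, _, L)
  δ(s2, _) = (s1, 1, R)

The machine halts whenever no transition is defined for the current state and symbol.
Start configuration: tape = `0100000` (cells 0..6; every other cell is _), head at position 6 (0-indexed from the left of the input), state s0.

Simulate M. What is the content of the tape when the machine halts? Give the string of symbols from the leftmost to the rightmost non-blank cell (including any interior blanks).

state=s0 head=6 tape=_010000[0]   (s0,0)→(s0,1,L)
state=s0 head=5 tape=_01000[0]1   (s0,0)→(s0,1,L)
state=s0 head=4 tape=_0100[0]11   (s0,0)→(s0,1,L)
state=s0 head=3 tape=_010[0]111   (s0,0)→(s0,1,L)
state=s0 head=2 tape=_01[0]1111   (s0,0)→(s0,1,L)
state=s0 head=1 tape=_0[1]11111   (s0,1)→(s1,1,L)
state=s1 head=0 tape=_[0]111111   (s1,0)→(s1,0,R)
state=s1 head=1 tape=_0[1]11111   (s1,1)→(s0,_,L)
state=s0 head=0 tape=_[0]_11111   (s0,0)→(s0,1,L)
state=s0 head=-1 tape=[_]1_11111
The non-blank tape span at halt is 1_11111.

1_11111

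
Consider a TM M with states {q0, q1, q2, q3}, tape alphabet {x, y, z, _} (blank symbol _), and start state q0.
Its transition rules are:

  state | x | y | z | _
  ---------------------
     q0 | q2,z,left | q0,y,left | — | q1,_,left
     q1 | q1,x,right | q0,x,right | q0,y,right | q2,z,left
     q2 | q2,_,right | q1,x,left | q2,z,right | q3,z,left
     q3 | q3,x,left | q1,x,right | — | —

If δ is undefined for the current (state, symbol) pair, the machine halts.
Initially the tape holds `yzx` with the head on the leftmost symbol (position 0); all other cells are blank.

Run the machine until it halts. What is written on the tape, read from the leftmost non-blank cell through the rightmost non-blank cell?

q0 | ____[y]zx   read y → write y, move left, go to q0
q0 | ___[_]yzx   read _ → write _, move left, go to q1
q1 | __[_]_yzx   read _ → write z, move left, go to q2
q2 | _[_]z_yzx   read _ → write z, move left, go to q3
q3 | [_]zz_yzx
The non-blank tape span at halt is zz_yzx.

zz_yzx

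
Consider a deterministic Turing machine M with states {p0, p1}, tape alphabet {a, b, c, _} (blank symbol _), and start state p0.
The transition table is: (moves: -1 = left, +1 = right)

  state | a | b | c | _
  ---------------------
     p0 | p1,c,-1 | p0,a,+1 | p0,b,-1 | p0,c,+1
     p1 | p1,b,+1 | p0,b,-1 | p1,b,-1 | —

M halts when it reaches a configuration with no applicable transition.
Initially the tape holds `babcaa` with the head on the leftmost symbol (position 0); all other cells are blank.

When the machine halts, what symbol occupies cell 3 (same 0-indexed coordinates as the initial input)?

state=p0 head=0 tape=__[b]abcaa   (p0,b)→(p0,a,+1)
state=p0 head=1 tape=__a[a]bcaa   (p0,a)→(p1,c,-1)
state=p1 head=0 tape=__[a]cbcaa   (p1,a)→(p1,b,+1)
state=p1 head=1 tape=__b[c]bcaa   (p1,c)→(p1,b,-1)
state=p1 head=0 tape=__[b]bbcaa   (p1,b)→(p0,b,-1)
state=p0 head=-1 tape=_[_]bbbcaa   (p0,_)→(p0,c,+1)
state=p0 head=0 tape=_c[b]bbcaa   (p0,b)→(p0,a,+1)
state=p0 head=1 tape=_ca[b]bcaa   (p0,b)→(p0,a,+1)
state=p0 head=2 tape=_caa[b]caa   (p0,b)→(p0,a,+1)
state=p0 head=3 tape=_caaa[c]aa   (p0,c)→(p0,b,-1)
state=p0 head=2 tape=_caa[a]baa   (p0,a)→(p1,c,-1)
state=p1 head=1 tape=_ca[a]cbaa   (p1,a)→(p1,b,+1)
state=p1 head=2 tape=_cab[c]baa   (p1,c)→(p1,b,-1)
state=p1 head=1 tape=_ca[b]bbaa   (p1,b)→(p0,b,-1)
state=p0 head=0 tape=_c[a]bbbaa   (p0,a)→(p1,c,-1)
state=p1 head=-1 tape=_[c]cbbbaa   (p1,c)→(p1,b,-1)
state=p1 head=-2 tape=[_]bcbbbaa
Cell 3 holds b when M halts.

b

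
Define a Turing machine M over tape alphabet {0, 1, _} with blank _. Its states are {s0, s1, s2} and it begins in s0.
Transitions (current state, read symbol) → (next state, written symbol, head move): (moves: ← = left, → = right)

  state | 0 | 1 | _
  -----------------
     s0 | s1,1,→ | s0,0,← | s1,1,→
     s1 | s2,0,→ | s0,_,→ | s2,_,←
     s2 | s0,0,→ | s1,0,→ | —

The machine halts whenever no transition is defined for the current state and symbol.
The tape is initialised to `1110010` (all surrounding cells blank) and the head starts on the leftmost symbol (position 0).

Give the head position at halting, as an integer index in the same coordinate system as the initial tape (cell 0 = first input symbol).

7

state=s0 head=0 tape=_[1]110010_   (s0,1)→(s0,0,←)
state=s0 head=-1 tape=[_]0110010_   (s0,_)→(s1,1,→)
state=s1 head=0 tape=1[0]110010_   (s1,0)→(s2,0,→)
state=s2 head=1 tape=10[1]10010_   (s2,1)→(s1,0,→)
state=s1 head=2 tape=100[1]0010_   (s1,1)→(s0,_,→)
state=s0 head=3 tape=100_[0]010_   (s0,0)→(s1,1,→)
state=s1 head=4 tape=100_1[0]10_   (s1,0)→(s2,0,→)
state=s2 head=5 tape=100_10[1]0_   (s2,1)→(s1,0,→)
state=s1 head=6 tape=100_100[0]_   (s1,0)→(s2,0,→)
state=s2 head=7 tape=100_1000[_]
At halt the head is at cell 7.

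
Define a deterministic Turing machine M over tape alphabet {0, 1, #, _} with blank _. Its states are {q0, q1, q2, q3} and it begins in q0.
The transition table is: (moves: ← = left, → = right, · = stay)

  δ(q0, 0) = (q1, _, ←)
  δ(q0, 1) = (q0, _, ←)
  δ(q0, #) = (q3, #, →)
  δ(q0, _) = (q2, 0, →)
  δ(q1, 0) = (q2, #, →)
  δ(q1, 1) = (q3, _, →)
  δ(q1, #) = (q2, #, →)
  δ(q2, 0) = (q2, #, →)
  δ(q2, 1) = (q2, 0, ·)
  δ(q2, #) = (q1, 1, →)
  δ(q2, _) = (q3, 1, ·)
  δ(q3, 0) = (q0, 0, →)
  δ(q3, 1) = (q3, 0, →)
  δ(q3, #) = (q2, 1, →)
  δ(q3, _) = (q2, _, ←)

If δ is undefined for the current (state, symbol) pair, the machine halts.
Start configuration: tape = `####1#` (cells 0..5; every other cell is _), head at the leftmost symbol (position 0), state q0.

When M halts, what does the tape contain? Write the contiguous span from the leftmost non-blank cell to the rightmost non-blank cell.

#11##1

state=q0 head=0 tape=[#]###1#_   (q0,#)→(q3,#,→)
state=q3 head=1 tape=#[#]##1#_   (q3,#)→(q2,1,→)
state=q2 head=2 tape=#1[#]#1#_   (q2,#)→(q1,1,→)
state=q1 head=3 tape=#11[#]1#_   (q1,#)→(q2,#,→)
state=q2 head=4 tape=#11#[1]#_   (q2,1)→(q2,0,·)
state=q2 head=4 tape=#11#[0]#_   (q2,0)→(q2,#,→)
state=q2 head=5 tape=#11##[#]_   (q2,#)→(q1,1,→)
state=q1 head=6 tape=#11##1[_]
The non-blank tape span at halt is #11##1.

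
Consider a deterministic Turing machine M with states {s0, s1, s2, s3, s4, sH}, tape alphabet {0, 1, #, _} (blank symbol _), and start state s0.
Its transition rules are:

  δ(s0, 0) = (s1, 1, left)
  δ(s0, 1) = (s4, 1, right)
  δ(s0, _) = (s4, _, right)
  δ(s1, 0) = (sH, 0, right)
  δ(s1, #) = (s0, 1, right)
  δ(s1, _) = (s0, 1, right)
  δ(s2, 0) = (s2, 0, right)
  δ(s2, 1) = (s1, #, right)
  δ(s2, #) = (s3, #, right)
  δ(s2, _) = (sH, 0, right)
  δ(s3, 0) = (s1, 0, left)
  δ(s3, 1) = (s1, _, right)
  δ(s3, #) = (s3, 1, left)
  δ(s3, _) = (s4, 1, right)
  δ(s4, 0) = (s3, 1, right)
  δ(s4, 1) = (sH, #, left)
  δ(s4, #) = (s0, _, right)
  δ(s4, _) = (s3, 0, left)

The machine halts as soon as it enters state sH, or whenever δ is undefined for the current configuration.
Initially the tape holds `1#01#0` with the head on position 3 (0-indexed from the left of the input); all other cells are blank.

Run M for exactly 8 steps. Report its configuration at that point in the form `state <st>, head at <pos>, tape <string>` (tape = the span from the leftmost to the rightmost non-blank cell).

state sH, head at 7, tape 1#011_0

s0 | 1#0[1]#0__   read 1 → write 1, move right, go to s4
s4 | 1#01[#]0__   read # → write _, move right, go to s0
s0 | 1#01_[0]__   read 0 → write 1, move left, go to s1
s1 | 1#01[_]1__   read _ → write 1, move right, go to s0
s0 | 1#011[1]__   read 1 → write 1, move right, go to s4
s4 | 1#0111[_]_   read _ → write 0, move left, go to s3
s3 | 1#011[1]0_   read 1 → write _, move right, go to s1
s1 | 1#011_[0]_   read 0 → write 0, move right, go to sH
sH | 1#011_0[_]
After 8 steps: state sH, head at 7, tape 1#011_0.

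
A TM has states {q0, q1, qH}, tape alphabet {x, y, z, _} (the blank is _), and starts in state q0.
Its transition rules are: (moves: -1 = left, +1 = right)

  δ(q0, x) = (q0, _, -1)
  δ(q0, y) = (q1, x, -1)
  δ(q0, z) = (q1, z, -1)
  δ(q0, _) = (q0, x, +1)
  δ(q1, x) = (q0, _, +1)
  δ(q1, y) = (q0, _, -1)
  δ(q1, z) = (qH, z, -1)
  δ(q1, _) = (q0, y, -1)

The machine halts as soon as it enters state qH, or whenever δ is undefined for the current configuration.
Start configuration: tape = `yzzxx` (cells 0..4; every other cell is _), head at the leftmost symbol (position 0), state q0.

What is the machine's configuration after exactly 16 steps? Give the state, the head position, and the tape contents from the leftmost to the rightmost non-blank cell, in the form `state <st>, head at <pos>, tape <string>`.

state=q0 head=0 tape=___[y]zzxx   (q0,y)→(q1,x,-1)
state=q1 head=-1 tape=__[_]xzzxx   (q1,_)→(q0,y,-1)
state=q0 head=-2 tape=_[_]yxzzxx   (q0,_)→(q0,x,+1)
state=q0 head=-1 tape=_x[y]xzzxx   (q0,y)→(q1,x,-1)
state=q1 head=-2 tape=_[x]xxzzxx   (q1,x)→(q0,_,+1)
state=q0 head=-1 tape=__[x]xzzxx   (q0,x)→(q0,_,-1)
state=q0 head=-2 tape=_[_]_xzzxx   (q0,_)→(q0,x,+1)
state=q0 head=-1 tape=_x[_]xzzxx   (q0,_)→(q0,x,+1)
state=q0 head=0 tape=_xx[x]zzxx   (q0,x)→(q0,_,-1)
state=q0 head=-1 tape=_x[x]_zzxx   (q0,x)→(q0,_,-1)
state=q0 head=-2 tape=_[x]__zzxx   (q0,x)→(q0,_,-1)
state=q0 head=-3 tape=[_]___zzxx   (q0,_)→(q0,x,+1)
state=q0 head=-2 tape=x[_]__zzxx   (q0,_)→(q0,x,+1)
state=q0 head=-1 tape=xx[_]_zzxx   (q0,_)→(q0,x,+1)
state=q0 head=0 tape=xxx[_]zzxx   (q0,_)→(q0,x,+1)
state=q0 head=1 tape=xxxx[z]zxx   (q0,z)→(q1,z,-1)
state=q1 head=0 tape=xxx[x]zzxx
After 16 steps: state q1, head at 0, tape xxxxzzxx.

state q1, head at 0, tape xxxxzzxx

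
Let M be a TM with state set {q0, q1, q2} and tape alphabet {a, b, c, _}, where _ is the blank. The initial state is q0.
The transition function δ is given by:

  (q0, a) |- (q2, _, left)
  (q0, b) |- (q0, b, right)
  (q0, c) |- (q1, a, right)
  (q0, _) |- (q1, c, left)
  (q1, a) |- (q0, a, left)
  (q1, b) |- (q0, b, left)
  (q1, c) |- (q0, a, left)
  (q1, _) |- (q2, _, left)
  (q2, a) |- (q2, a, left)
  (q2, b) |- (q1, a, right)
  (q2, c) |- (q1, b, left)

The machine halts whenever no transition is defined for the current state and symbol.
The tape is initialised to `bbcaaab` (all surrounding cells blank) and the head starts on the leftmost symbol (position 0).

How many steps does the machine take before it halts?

11

state=q0 head=0 tape=_[b]bcaaab   (q0,b)→(q0,b,right)
state=q0 head=1 tape=_b[b]caaab   (q0,b)→(q0,b,right)
state=q0 head=2 tape=_bb[c]aaab   (q0,c)→(q1,a,right)
state=q1 head=3 tape=_bba[a]aab   (q1,a)→(q0,a,left)
state=q0 head=2 tape=_bb[a]aaab   (q0,a)→(q2,_,left)
state=q2 head=1 tape=_b[b]_aaab   (q2,b)→(q1,a,right)
state=q1 head=2 tape=_ba[_]aaab   (q1,_)→(q2,_,left)
state=q2 head=1 tape=_b[a]_aaab   (q2,a)→(q2,a,left)
state=q2 head=0 tape=_[b]a_aaab   (q2,b)→(q1,a,right)
state=q1 head=1 tape=_a[a]_aaab   (q1,a)→(q0,a,left)
state=q0 head=0 tape=_[a]a_aaab   (q0,a)→(q2,_,left)
state=q2 head=-1 tape=[_]_a_aaab
M halts after 11 transitions.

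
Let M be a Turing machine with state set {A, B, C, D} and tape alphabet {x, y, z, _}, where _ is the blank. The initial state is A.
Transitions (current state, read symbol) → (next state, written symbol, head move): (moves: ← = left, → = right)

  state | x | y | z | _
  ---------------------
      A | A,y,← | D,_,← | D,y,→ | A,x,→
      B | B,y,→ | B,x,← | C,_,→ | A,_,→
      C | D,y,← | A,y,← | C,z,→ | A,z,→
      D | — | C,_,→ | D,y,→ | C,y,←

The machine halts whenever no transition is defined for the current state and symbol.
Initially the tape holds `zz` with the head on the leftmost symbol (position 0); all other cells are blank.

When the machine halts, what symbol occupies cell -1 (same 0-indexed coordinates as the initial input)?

y

state=A head=0 tape=___[z]z_   (A,z)→(D,y,→)
state=D head=1 tape=___y[z]_   (D,z)→(D,y,→)
state=D head=2 tape=___yy[_]   (D,_)→(C,y,←)
state=C head=1 tape=___y[y]y   (C,y)→(A,y,←)
state=A head=0 tape=___[y]yy   (A,y)→(D,_,←)
state=D head=-1 tape=__[_]_yy   (D,_)→(C,y,←)
state=C head=-2 tape=_[_]y_yy   (C,_)→(A,z,→)
state=A head=-1 tape=_z[y]_yy   (A,y)→(D,_,←)
state=D head=-2 tape=_[z]__yy   (D,z)→(D,y,→)
state=D head=-1 tape=_y[_]_yy   (D,_)→(C,y,←)
state=C head=-2 tape=_[y]y_yy   (C,y)→(A,y,←)
state=A head=-3 tape=[_]yy_yy   (A,_)→(A,x,→)
state=A head=-2 tape=x[y]y_yy   (A,y)→(D,_,←)
state=D head=-3 tape=[x]_y_yy
Cell -1 holds y when M halts.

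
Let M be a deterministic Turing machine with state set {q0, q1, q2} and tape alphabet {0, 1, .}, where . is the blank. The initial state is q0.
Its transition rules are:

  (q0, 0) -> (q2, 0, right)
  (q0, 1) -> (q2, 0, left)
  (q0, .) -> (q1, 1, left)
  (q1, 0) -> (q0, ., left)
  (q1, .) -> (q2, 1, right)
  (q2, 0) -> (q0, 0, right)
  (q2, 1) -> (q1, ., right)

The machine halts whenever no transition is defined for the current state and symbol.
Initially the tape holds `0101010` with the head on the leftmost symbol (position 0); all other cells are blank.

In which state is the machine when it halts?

state=q0 head=0 tape=..[0]101010   (q0,0)→(q2,0,right)
state=q2 head=1 tape=..0[1]01010   (q2,1)→(q1,.,right)
state=q1 head=2 tape=..0.[0]1010   (q1,0)→(q0,.,left)
state=q0 head=1 tape=..0[.].1010   (q0,.)→(q1,1,left)
state=q1 head=0 tape=..[0]1.1010   (q1,0)→(q0,.,left)
state=q0 head=-1 tape=.[.].1.1010   (q0,.)→(q1,1,left)
state=q1 head=-2 tape=[.]1.1.1010   (q1,.)→(q2,1,right)
state=q2 head=-1 tape=1[1].1.1010   (q2,1)→(q1,.,right)
state=q1 head=0 tape=1.[.]1.1010   (q1,.)→(q2,1,right)
state=q2 head=1 tape=1.1[1].1010   (q2,1)→(q1,.,right)
state=q1 head=2 tape=1.1.[.]1010   (q1,.)→(q2,1,right)
state=q2 head=3 tape=1.1.1[1]010   (q2,1)→(q1,.,right)
state=q1 head=4 tape=1.1.1.[0]10   (q1,0)→(q0,.,left)
state=q0 head=3 tape=1.1.1[.].10   (q0,.)→(q1,1,left)
state=q1 head=2 tape=1.1.[1]1.10
No transition is defined for (q1, 1); M halts in state q1.

q1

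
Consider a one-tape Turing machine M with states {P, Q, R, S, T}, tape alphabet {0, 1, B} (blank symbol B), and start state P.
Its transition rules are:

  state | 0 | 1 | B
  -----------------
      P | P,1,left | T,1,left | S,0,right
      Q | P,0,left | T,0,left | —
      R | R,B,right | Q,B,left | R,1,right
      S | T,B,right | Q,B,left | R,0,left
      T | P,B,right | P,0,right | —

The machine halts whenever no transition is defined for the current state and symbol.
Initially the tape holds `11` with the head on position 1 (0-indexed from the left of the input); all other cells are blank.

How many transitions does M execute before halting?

5

P | 1[1]   read 1 → write 1, move left, go to T
T | [1]1   read 1 → write 0, move right, go to P
P | 0[1]   read 1 → write 1, move left, go to T
T | [0]1   read 0 → write B, move right, go to P
P | B[1]   read 1 → write 1, move left, go to T
T | [B]1
M halts after 5 transitions.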